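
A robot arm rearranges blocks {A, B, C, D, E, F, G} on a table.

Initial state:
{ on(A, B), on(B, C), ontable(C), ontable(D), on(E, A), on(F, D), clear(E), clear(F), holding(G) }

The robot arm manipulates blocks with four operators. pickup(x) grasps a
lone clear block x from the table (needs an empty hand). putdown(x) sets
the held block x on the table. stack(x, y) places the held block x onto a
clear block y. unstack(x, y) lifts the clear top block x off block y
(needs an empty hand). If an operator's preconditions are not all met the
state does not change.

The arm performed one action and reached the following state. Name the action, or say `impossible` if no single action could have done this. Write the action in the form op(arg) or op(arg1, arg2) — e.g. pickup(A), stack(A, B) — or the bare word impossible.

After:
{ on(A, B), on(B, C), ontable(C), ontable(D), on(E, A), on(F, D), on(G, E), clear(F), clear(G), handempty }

target: towers=[C/B/A/E/G; D/F] holding=-
        putdown(G) → towers=[C/B/A/E; D/F; G] holding=-
       stack(G, F) → towers=[C/B/A/E; D/F/G] holding=-
       stack(G, E) → towers=[C/B/A/E/G; D/F] holding=-  ← match

stack(G, E)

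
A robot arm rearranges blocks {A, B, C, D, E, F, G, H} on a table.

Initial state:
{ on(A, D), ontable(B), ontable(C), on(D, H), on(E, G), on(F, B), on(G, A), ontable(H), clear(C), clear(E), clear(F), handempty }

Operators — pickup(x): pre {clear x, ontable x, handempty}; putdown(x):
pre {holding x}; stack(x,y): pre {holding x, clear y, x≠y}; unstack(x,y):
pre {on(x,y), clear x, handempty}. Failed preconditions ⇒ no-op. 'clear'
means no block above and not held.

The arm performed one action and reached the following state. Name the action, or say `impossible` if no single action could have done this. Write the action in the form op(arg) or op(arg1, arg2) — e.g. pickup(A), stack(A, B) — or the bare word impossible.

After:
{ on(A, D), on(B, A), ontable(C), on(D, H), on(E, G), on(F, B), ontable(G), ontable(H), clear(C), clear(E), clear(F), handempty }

target: towers=[C; G/E; H/D/A/B/F] holding=-
     unstack(E, G) → towers=[B/F; C; H/D/A/G] holding=E
     unstack(F, B) → towers=[B; C; H/D/A/G/E] holding=F
         pickup(C) → towers=[B/F; H/D/A/G/E] holding=C
none of the 3 applicable actions match → impossible

impossible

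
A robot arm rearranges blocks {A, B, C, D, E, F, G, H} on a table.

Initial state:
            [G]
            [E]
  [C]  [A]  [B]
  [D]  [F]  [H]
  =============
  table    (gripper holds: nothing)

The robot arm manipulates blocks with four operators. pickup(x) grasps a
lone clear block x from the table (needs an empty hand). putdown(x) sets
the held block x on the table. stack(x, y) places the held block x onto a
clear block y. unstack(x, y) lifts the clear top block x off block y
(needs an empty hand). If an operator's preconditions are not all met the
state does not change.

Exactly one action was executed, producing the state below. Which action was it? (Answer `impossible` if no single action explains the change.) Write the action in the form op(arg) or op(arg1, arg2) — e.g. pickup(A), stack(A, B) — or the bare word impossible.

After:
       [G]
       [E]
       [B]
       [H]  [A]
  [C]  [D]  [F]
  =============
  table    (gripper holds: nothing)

impossible

target: towers=[C; D/H/B/E/G; F/A] holding=-
     unstack(G, E) → towers=[D/C; F/A; H/B/E] holding=G
     unstack(A, F) → towers=[D/C; F; H/B/E/G] holding=A
     unstack(C, D) → towers=[D; F/A; H/B/E/G] holding=C
none of the 3 applicable actions match → impossible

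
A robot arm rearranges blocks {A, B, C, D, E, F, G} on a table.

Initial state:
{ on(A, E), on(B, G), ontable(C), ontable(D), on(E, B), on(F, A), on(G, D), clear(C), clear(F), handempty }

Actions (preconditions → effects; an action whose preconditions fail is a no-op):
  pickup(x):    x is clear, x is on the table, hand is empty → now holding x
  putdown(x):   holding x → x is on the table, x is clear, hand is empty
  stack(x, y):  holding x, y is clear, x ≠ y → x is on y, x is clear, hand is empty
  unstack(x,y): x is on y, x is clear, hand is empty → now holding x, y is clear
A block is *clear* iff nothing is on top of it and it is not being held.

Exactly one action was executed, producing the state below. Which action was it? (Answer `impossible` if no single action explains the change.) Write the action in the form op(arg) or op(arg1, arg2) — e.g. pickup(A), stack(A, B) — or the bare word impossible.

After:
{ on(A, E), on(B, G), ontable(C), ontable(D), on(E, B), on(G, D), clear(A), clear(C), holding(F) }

unstack(F, A)

target: towers=[C; D/G/B/E/A] holding=F
     unstack(F, A) → towers=[C; D/G/B/E/A] holding=F  ← match
         pickup(C) → towers=[D/G/B/E/A/F] holding=C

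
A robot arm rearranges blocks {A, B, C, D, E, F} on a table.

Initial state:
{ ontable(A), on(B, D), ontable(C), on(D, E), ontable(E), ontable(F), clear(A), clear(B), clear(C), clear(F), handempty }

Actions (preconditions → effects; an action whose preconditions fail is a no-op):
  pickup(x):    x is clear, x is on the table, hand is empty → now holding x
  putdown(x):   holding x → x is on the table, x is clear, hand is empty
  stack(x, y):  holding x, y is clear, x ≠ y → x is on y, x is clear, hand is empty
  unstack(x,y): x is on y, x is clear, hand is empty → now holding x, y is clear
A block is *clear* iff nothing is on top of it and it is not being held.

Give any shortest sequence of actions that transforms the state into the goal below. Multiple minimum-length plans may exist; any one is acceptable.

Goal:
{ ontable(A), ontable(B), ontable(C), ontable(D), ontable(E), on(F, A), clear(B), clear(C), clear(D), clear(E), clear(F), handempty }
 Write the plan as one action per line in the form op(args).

unstack(B, D)
putdown(B)
pickup(F)
stack(F, A)
unstack(D, E)
putdown(D)

step 1 (unstack(B, D)): towers=[A; C; E/D; F] holding=B
step 2 (putdown(B)): towers=[A; B; C; E/D; F] holding=-
step 3 (pickup(F)): towers=[A; B; C; E/D] holding=F
step 4 (stack(F, A)): towers=[A/F; B; C; E/D] holding=-
step 5 (unstack(D, E)): towers=[A/F; B; C; E] holding=D
step 6 (putdown(D)): towers=[A/F; B; C; D; E] holding=-
goal check: towers=[A/F; B; C; D; E] holding=- — reached (length 6, optimal by BFS)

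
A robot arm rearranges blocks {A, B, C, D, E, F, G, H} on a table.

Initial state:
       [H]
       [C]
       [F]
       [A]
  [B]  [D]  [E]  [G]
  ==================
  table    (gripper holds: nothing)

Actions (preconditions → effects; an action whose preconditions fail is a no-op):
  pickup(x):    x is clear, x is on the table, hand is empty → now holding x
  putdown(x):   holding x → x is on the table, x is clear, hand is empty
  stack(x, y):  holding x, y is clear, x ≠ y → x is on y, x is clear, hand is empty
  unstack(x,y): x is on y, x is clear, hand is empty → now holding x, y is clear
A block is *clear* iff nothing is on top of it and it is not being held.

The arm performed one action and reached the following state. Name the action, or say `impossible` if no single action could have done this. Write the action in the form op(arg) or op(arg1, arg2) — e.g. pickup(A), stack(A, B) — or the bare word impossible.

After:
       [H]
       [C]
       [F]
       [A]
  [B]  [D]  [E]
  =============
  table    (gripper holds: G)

target: towers=[B; D/A/F/C/H; E] holding=G
         pickup(G) → towers=[B; D/A/F/C/H; E] holding=G  ← match
         pickup(E) → towers=[B; D/A/F/C/H; G] holding=E
     unstack(H, C) → towers=[B; D/A/F/C; E; G] holding=H
         pickup(B) → towers=[D/A/F/C/H; E; G] holding=B

pickup(G)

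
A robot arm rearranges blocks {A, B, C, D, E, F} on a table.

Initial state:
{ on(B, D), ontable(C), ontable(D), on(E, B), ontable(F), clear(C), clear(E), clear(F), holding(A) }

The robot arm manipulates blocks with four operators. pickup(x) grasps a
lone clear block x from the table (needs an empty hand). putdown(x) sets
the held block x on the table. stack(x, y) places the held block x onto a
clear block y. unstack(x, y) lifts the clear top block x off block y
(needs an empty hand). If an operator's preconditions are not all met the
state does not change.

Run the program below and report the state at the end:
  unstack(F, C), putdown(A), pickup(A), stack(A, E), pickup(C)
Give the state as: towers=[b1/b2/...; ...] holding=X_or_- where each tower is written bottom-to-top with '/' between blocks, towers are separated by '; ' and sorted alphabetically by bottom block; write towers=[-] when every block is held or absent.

towers=[D/B/E/A; F] holding=C

step 1 (unstack(F, C)) [no-op]: towers=[C; D/B/E; F] holding=A
step 2 (putdown(A)): towers=[A; C; D/B/E; F] holding=-
step 3 (pickup(A)): towers=[C; D/B/E; F] holding=A
step 4 (stack(A, E)): towers=[C; D/B/E/A; F] holding=-
step 5 (pickup(C)): towers=[D/B/E/A; F] holding=C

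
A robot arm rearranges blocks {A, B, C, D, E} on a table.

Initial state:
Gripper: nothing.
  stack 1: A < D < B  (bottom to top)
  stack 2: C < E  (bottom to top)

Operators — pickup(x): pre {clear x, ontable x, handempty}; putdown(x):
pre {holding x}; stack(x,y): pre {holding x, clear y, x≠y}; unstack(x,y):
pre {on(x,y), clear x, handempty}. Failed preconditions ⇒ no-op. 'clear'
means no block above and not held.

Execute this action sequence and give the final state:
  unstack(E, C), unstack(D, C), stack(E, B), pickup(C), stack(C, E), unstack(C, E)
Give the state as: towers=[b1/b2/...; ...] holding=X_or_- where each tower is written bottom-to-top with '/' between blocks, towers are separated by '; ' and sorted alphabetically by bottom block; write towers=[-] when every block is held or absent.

towers=[A/D/B/E] holding=C

step 1 (unstack(E, C)): towers=[A/D/B; C] holding=E
step 2 (unstack(D, C)) [no-op]: towers=[A/D/B; C] holding=E
step 3 (stack(E, B)): towers=[A/D/B/E; C] holding=-
step 4 (pickup(C)): towers=[A/D/B/E] holding=C
step 5 (stack(C, E)): towers=[A/D/B/E/C] holding=-
step 6 (unstack(C, E)): towers=[A/D/B/E] holding=C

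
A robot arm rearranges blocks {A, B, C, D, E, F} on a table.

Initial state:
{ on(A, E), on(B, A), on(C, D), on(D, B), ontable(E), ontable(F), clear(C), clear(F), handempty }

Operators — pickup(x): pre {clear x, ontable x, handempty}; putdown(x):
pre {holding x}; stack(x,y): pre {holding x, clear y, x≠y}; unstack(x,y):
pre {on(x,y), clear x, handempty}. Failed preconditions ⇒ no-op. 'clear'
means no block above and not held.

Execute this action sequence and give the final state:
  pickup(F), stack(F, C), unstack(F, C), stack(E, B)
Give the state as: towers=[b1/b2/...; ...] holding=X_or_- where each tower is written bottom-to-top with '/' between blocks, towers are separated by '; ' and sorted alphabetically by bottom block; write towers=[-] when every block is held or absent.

step 1 (pickup(F)): towers=[E/A/B/D/C] holding=F
step 2 (stack(F, C)): towers=[E/A/B/D/C/F] holding=-
step 3 (unstack(F, C)): towers=[E/A/B/D/C] holding=F
step 4 (stack(E, B)) [no-op]: towers=[E/A/B/D/C] holding=F

towers=[E/A/B/D/C] holding=F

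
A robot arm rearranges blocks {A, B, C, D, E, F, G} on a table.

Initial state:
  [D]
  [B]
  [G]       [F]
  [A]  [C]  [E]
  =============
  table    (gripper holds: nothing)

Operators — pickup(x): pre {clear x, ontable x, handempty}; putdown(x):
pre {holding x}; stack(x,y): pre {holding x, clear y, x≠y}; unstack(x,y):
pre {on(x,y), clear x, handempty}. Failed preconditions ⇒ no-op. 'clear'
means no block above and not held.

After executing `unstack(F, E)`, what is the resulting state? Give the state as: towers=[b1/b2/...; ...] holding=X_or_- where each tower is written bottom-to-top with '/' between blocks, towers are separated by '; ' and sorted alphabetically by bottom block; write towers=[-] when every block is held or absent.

before: towers=[A/G/B/D; C; E/F] holding=-
pre[unstack(F, E)]: on(F,E) ok, clear(F) ok, handempty ok
all met → apply unstack(F, E)
after:  towers=[A/G/B/D; C; E] holding=F

towers=[A/G/B/D; C; E] holding=F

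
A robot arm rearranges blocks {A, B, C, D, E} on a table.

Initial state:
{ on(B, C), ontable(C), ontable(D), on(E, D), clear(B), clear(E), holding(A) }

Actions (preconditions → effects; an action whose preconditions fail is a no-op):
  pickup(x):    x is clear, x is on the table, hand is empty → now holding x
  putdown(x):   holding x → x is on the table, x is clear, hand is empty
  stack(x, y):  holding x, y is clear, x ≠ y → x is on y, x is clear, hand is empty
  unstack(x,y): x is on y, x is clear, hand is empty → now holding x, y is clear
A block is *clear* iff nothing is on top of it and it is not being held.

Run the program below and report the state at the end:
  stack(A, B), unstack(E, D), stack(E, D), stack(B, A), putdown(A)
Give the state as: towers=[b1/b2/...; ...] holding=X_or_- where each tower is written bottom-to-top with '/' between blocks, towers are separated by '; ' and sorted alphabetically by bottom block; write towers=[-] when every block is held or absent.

towers=[C/B/A; D/E] holding=-

step 1 (stack(A, B)): towers=[C/B/A; D/E] holding=-
step 2 (unstack(E, D)): towers=[C/B/A; D] holding=E
step 3 (stack(E, D)): towers=[C/B/A; D/E] holding=-
step 4 (stack(B, A)) [no-op]: towers=[C/B/A; D/E] holding=-
step 5 (putdown(A)) [no-op]: towers=[C/B/A; D/E] holding=-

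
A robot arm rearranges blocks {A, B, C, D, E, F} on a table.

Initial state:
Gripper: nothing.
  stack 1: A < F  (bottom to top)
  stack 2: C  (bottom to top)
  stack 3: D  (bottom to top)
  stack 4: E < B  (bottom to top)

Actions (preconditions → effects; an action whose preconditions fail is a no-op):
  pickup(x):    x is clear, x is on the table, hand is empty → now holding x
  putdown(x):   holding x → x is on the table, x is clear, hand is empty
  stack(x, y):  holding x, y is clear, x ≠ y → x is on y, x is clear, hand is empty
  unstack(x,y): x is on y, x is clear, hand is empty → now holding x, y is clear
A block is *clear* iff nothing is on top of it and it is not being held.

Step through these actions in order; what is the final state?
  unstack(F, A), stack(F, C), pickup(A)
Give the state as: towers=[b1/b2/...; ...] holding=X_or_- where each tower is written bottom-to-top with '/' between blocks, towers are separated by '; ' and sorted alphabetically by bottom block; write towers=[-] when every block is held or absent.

towers=[C/F; D; E/B] holding=A

step 1 (unstack(F, A)): towers=[A; C; D; E/B] holding=F
step 2 (stack(F, C)): towers=[A; C/F; D; E/B] holding=-
step 3 (pickup(A)): towers=[C/F; D; E/B] holding=A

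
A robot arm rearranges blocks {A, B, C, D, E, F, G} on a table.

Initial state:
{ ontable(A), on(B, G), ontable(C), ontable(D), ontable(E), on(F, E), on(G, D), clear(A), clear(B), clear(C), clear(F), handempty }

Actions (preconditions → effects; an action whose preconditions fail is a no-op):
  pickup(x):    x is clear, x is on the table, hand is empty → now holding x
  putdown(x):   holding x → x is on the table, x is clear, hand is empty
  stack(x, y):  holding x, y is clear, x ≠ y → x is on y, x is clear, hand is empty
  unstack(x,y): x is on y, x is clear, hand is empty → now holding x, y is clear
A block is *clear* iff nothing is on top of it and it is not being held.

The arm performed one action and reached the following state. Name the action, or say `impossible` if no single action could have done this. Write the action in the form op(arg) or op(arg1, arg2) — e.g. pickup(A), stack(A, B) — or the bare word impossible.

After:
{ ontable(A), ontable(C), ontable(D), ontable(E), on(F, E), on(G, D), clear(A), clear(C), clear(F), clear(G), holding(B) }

unstack(B, G)

target: towers=[A; C; D/G; E/F] holding=B
     unstack(B, G) → towers=[A; C; D/G; E/F] holding=B  ← match
     unstack(F, E) → towers=[A; C; D/G/B; E] holding=F
         pickup(A) → towers=[C; D/G/B; E/F] holding=A
         pickup(C) → towers=[A; D/G/B; E/F] holding=C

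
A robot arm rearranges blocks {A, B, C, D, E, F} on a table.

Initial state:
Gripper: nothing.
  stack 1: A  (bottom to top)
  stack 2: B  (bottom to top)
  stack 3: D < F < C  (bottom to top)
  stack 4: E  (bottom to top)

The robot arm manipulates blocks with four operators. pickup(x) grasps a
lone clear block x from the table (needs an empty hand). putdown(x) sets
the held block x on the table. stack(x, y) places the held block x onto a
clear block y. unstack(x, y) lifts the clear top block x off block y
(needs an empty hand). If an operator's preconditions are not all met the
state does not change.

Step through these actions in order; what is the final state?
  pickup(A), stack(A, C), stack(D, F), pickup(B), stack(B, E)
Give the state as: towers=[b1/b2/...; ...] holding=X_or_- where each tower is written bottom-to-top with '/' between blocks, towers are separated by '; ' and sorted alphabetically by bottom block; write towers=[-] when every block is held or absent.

step 1 (pickup(A)): towers=[B; D/F/C; E] holding=A
step 2 (stack(A, C)): towers=[B; D/F/C/A; E] holding=-
step 3 (stack(D, F)) [no-op]: towers=[B; D/F/C/A; E] holding=-
step 4 (pickup(B)): towers=[D/F/C/A; E] holding=B
step 5 (stack(B, E)): towers=[D/F/C/A; E/B] holding=-

towers=[D/F/C/A; E/B] holding=-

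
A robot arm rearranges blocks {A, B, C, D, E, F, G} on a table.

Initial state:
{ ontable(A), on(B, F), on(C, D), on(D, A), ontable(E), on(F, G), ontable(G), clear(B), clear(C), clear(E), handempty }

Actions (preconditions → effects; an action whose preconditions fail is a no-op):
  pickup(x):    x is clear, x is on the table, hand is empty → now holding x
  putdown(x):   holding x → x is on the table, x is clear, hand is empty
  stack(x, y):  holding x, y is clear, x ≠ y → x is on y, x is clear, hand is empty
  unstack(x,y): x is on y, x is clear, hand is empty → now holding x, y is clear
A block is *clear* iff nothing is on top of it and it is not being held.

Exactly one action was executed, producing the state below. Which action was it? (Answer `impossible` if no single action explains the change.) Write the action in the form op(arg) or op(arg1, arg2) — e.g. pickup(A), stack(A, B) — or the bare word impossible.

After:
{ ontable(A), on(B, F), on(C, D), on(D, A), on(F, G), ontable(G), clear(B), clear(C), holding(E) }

pickup(E)

target: towers=[A/D/C; G/F/B] holding=E
     unstack(B, F) → towers=[A/D/C; E; G/F] holding=B
         pickup(E) → towers=[A/D/C; G/F/B] holding=E  ← match
     unstack(C, D) → towers=[A/D; E; G/F/B] holding=C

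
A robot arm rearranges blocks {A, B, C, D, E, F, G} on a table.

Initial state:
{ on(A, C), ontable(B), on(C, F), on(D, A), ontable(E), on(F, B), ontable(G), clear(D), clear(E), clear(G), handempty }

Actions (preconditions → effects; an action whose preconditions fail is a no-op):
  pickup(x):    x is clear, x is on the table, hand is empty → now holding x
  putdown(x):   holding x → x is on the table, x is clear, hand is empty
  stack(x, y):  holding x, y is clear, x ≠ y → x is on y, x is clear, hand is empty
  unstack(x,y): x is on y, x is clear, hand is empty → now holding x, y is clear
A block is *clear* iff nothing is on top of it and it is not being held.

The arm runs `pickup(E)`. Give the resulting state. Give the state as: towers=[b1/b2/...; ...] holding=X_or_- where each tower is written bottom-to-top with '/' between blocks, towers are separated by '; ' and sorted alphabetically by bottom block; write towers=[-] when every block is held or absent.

towers=[B/F/C/A/D; G] holding=E

before: towers=[B/F/C/A/D; E; G] holding=-
pre[pickup(E)]: clear(E) ok, ontable(E) ok, handempty ok
all met → apply pickup(E)
after:  towers=[B/F/C/A/D; G] holding=E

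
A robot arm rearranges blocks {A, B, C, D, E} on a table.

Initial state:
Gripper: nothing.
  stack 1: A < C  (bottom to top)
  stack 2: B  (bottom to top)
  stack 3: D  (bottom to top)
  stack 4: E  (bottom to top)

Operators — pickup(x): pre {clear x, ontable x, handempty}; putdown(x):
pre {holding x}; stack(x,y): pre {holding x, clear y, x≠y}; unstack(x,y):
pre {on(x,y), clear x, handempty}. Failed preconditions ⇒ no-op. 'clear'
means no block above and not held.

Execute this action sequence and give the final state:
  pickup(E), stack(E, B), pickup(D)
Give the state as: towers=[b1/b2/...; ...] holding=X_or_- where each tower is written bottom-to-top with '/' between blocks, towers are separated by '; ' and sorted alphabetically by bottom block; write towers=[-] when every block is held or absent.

towers=[A/C; B/E] holding=D

step 1 (pickup(E)): towers=[A/C; B; D] holding=E
step 2 (stack(E, B)): towers=[A/C; B/E; D] holding=-
step 3 (pickup(D)): towers=[A/C; B/E] holding=D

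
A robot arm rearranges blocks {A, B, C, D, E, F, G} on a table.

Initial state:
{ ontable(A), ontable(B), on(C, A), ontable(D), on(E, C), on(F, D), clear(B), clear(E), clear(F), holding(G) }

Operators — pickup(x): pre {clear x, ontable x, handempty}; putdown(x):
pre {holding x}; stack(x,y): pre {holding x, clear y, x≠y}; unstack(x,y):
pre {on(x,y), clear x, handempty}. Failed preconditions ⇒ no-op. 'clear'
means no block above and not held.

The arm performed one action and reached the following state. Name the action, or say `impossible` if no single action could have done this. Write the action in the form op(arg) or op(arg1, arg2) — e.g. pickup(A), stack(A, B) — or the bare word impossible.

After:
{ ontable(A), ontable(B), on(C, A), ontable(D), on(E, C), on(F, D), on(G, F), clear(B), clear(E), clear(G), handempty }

target: towers=[A/C/E; B; D/F/G] holding=-
        putdown(G) → towers=[A/C/E; B; D/F; G] holding=-
       stack(G, B) → towers=[A/C/E; B/G; D/F] holding=-
       stack(G, F) → towers=[A/C/E; B; D/F/G] holding=-  ← match
       stack(G, E) → towers=[A/C/E/G; B; D/F] holding=-

stack(G, F)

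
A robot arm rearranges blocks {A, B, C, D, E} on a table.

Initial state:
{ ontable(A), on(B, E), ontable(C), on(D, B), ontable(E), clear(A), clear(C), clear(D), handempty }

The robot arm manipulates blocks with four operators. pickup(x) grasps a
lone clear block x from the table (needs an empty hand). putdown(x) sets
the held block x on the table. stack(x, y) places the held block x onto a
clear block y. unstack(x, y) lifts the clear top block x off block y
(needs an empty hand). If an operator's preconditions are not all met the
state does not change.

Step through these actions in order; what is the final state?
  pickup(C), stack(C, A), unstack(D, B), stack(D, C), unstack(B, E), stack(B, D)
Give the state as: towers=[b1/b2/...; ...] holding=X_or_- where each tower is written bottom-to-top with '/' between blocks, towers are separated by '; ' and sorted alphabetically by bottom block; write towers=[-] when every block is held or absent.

step 1 (pickup(C)): towers=[A; E/B/D] holding=C
step 2 (stack(C, A)): towers=[A/C; E/B/D] holding=-
step 3 (unstack(D, B)): towers=[A/C; E/B] holding=D
step 4 (stack(D, C)): towers=[A/C/D; E/B] holding=-
step 5 (unstack(B, E)): towers=[A/C/D; E] holding=B
step 6 (stack(B, D)): towers=[A/C/D/B; E] holding=-

towers=[A/C/D/B; E] holding=-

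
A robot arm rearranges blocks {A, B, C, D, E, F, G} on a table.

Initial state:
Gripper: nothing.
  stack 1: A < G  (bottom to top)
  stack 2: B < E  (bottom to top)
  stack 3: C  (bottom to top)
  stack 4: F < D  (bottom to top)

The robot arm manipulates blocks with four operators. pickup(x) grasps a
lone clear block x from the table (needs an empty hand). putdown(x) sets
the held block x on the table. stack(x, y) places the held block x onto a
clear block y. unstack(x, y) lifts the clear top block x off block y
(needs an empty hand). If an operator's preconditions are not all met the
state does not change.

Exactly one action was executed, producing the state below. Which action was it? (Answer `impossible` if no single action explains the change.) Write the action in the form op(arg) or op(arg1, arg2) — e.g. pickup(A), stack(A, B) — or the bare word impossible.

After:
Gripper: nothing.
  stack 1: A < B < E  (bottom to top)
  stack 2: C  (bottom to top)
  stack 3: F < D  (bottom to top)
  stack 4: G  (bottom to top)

impossible

target: towers=[A/B/E; C; F/D; G] holding=-
     unstack(G, A) → towers=[A; B/E; C; F/D] holding=G
     unstack(D, F) → towers=[A/G; B/E; C; F] holding=D
     unstack(E, B) → towers=[A/G; B; C; F/D] holding=E
         pickup(C) → towers=[A/G; B/E; F/D] holding=C
none of the 4 applicable actions match → impossible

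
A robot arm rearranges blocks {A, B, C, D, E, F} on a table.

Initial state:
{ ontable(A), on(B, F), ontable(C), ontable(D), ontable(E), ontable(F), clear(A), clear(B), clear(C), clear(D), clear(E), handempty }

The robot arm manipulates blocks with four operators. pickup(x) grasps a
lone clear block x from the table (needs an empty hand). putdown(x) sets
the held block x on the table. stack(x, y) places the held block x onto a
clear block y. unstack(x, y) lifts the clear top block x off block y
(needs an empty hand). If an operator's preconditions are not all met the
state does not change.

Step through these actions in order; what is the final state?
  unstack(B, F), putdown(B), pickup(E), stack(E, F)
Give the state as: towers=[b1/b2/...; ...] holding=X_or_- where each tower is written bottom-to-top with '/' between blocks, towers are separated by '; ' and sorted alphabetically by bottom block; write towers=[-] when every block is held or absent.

towers=[A; B; C; D; F/E] holding=-

step 1 (unstack(B, F)): towers=[A; C; D; E; F] holding=B
step 2 (putdown(B)): towers=[A; B; C; D; E; F] holding=-
step 3 (pickup(E)): towers=[A; B; C; D; F] holding=E
step 4 (stack(E, F)): towers=[A; B; C; D; F/E] holding=-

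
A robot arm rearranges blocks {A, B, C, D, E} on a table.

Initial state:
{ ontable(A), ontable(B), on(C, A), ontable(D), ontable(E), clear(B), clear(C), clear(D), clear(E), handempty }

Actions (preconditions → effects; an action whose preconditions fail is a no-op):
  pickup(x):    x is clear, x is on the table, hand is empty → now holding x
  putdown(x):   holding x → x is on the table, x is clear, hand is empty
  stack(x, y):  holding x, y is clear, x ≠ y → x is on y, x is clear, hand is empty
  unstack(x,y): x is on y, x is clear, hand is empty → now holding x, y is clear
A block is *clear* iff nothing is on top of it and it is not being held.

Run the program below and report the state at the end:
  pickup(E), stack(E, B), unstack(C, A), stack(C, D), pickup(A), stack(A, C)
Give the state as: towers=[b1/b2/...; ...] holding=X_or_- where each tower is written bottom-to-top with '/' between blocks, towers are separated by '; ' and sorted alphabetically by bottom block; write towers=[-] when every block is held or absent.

towers=[B/E; D/C/A] holding=-

step 1 (pickup(E)): towers=[A/C; B; D] holding=E
step 2 (stack(E, B)): towers=[A/C; B/E; D] holding=-
step 3 (unstack(C, A)): towers=[A; B/E; D] holding=C
step 4 (stack(C, D)): towers=[A; B/E; D/C] holding=-
step 5 (pickup(A)): towers=[B/E; D/C] holding=A
step 6 (stack(A, C)): towers=[B/E; D/C/A] holding=-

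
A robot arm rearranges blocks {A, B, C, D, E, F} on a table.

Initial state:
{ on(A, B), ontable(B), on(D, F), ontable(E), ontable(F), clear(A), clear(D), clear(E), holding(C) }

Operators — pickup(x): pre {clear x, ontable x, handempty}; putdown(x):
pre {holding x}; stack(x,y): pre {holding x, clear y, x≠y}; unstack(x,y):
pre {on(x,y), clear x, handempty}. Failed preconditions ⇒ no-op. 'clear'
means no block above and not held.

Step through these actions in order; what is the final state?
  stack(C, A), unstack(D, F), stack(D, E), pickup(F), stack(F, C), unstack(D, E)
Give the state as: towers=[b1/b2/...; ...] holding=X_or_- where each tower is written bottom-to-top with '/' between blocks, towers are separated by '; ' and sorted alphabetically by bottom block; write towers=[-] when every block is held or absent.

step 1 (stack(C, A)): towers=[B/A/C; E; F/D] holding=-
step 2 (unstack(D, F)): towers=[B/A/C; E; F] holding=D
step 3 (stack(D, E)): towers=[B/A/C; E/D; F] holding=-
step 4 (pickup(F)): towers=[B/A/C; E/D] holding=F
step 5 (stack(F, C)): towers=[B/A/C/F; E/D] holding=-
step 6 (unstack(D, E)): towers=[B/A/C/F; E] holding=D

towers=[B/A/C/F; E] holding=D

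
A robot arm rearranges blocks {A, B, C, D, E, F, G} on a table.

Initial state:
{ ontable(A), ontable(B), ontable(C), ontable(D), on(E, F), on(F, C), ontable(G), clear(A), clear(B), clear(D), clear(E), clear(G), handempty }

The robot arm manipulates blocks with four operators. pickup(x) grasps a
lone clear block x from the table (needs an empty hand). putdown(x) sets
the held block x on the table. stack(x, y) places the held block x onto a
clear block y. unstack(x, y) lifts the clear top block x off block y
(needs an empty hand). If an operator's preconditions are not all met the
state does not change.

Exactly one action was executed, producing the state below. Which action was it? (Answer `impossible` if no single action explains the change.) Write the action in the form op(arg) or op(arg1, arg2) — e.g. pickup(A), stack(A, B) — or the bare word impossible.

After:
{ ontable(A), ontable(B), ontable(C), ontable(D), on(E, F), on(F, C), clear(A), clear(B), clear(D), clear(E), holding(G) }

pickup(G)

target: towers=[A; B; C/F/E; D] holding=G
         pickup(B) → towers=[A; C/F/E; D; G] holding=B
         pickup(G) → towers=[A; B; C/F/E; D] holding=G  ← match
         pickup(D) → towers=[A; B; C/F/E; G] holding=D
         pickup(A) → towers=[B; C/F/E; D; G] holding=A
     unstack(E, F) → towers=[A; B; C/F; D; G] holding=E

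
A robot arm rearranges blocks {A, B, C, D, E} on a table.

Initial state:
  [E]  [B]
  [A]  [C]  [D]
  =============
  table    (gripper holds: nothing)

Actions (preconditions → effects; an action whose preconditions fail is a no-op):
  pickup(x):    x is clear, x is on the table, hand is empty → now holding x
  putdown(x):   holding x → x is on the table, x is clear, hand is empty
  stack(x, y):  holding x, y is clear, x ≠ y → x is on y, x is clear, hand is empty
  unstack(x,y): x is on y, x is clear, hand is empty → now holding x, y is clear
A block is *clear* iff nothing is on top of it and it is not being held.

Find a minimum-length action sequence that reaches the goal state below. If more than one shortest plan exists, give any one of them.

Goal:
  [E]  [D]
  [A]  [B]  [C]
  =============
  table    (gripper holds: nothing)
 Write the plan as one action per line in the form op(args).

step 1 (unstack(B, C)): towers=[A/E; C; D] holding=B
step 2 (putdown(B)): towers=[A/E; B; C; D] holding=-
step 3 (pickup(D)): towers=[A/E; B; C] holding=D
step 4 (stack(D, B)): towers=[A/E; B/D; C] holding=-
goal check: towers=[A/E; B/D; C] holding=- — reached (length 4, optimal by BFS)

unstack(B, C)
putdown(B)
pickup(D)
stack(D, B)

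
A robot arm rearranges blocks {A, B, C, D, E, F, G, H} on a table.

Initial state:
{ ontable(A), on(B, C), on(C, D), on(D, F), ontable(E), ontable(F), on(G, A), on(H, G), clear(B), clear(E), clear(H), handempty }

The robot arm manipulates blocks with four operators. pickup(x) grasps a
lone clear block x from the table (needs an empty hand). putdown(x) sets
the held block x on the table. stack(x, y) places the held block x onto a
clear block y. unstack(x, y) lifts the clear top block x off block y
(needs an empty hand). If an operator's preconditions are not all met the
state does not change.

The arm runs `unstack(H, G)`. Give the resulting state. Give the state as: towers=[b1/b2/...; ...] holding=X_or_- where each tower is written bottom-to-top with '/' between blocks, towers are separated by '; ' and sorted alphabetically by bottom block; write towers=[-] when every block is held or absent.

towers=[A/G; E; F/D/C/B] holding=H

before: towers=[A/G/H; E; F/D/C/B] holding=-
pre[unstack(H, G)]: on(H,G) ✓, clear(H) ✓, handempty ✓
all met → apply unstack(H, G)
after:  towers=[A/G; E; F/D/C/B] holding=H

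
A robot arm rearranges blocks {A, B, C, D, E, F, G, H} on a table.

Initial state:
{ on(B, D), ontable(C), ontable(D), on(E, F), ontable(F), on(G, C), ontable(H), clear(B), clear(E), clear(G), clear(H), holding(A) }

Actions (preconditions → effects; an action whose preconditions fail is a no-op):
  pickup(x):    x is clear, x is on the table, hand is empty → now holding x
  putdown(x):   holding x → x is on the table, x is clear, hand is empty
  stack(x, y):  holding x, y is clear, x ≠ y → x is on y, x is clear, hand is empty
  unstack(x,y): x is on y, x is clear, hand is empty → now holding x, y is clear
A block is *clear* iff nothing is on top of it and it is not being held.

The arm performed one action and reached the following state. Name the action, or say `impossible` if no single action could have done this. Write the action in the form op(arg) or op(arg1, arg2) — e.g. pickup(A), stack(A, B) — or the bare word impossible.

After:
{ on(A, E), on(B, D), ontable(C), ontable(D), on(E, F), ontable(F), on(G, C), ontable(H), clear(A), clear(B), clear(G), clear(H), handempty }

stack(A, E)

target: towers=[C/G; D/B; F/E/A; H] holding=-
        putdown(A) → towers=[A; C/G; D/B; F/E; H] holding=-
       stack(A, G) → towers=[C/G/A; D/B; F/E; H] holding=-
       stack(A, E) → towers=[C/G; D/B; F/E/A; H] holding=-  ← match
       stack(A, H) → towers=[C/G; D/B; F/E; H/A] holding=-
       stack(A, B) → towers=[C/G; D/B/A; F/E; H] holding=-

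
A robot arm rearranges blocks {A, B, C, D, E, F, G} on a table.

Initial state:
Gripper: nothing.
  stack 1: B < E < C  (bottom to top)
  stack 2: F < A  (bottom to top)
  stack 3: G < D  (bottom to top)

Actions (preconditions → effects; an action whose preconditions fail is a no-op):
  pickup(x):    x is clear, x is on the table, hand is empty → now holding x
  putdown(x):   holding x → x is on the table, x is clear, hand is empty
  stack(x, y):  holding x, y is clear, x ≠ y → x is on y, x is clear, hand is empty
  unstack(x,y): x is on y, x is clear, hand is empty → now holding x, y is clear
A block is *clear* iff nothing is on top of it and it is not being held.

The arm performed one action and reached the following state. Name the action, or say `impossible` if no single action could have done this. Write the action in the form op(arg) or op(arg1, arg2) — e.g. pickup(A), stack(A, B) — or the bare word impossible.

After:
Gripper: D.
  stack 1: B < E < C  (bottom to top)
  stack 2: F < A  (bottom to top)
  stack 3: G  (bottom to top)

target: towers=[B/E/C; F/A; G] holding=D
     unstack(D, G) → towers=[B/E/C; F/A; G] holding=D  ← match
     unstack(A, F) → towers=[B/E/C; F; G/D] holding=A
     unstack(C, E) → towers=[B/E; F/A; G/D] holding=C

unstack(D, G)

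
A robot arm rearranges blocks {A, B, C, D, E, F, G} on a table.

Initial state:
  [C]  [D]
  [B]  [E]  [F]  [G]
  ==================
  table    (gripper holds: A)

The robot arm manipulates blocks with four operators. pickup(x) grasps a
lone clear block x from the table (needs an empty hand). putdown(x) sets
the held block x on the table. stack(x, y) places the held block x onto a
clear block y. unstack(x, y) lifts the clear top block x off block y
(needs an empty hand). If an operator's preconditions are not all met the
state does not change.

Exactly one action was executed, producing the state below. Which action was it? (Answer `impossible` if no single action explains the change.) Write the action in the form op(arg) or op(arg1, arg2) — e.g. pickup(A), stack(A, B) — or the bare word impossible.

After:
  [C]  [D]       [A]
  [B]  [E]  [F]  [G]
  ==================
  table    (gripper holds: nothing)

target: towers=[B/C; E/D; F; G/A] holding=-
        putdown(A) → towers=[A; B/C; E/D; F; G] holding=-
       stack(A, F) → towers=[B/C; E/D; F/A; G] holding=-
       stack(A, G) → towers=[B/C; E/D; F; G/A] holding=-  ← match
       stack(A, D) → towers=[B/C; E/D/A; F; G] holding=-
       stack(A, C) → towers=[B/C/A; E/D; F; G] holding=-

stack(A, G)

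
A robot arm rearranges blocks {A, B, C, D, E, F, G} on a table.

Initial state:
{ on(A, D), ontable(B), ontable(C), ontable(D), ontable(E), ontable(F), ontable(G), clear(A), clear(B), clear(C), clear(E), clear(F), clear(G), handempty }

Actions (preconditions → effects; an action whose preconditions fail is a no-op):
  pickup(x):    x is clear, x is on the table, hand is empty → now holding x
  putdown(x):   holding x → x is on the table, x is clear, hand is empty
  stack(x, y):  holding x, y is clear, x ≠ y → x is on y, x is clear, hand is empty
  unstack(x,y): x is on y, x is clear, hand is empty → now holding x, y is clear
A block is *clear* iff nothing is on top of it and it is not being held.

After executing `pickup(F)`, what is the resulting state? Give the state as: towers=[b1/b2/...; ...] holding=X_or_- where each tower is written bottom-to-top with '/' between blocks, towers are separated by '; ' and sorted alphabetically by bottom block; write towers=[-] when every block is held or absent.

before: towers=[B; C; D/A; E; F; G] holding=-
pre[pickup(F)]: clear(F) ✓, ontable(F) ✓, handempty ✓
all met → apply pickup(F)
after:  towers=[B; C; D/A; E; G] holding=F

towers=[B; C; D/A; E; G] holding=F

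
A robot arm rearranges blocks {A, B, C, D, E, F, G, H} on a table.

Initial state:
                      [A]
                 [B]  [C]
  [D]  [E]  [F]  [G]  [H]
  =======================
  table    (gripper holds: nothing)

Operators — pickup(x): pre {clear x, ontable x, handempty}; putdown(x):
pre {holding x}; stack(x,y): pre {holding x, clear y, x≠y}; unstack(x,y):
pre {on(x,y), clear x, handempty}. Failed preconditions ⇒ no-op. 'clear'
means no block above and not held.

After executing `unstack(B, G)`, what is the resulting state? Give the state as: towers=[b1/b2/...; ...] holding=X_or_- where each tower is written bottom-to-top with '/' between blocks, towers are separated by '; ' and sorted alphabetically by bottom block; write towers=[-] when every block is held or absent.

towers=[D; E; F; G; H/C/A] holding=B

before: towers=[D; E; F; G/B; H/C/A] holding=-
pre[unstack(B, G)]: on(B,G) yes, clear(B) yes, handempty yes
all met → apply unstack(B, G)
after:  towers=[D; E; F; G; H/C/A] holding=B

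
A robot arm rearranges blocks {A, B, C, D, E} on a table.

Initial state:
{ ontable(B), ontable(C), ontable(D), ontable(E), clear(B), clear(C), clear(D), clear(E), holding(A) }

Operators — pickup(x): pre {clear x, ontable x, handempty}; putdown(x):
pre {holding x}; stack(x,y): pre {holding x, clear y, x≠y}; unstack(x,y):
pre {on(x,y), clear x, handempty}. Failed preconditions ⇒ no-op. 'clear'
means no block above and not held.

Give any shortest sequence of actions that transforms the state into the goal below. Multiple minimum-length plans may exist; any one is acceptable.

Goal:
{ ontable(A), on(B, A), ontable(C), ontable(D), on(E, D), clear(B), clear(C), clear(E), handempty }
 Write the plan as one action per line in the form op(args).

putdown(A)
pickup(B)
stack(B, A)
pickup(E)
stack(E, D)

step 1 (putdown(A)): towers=[A; B; C; D; E] holding=-
step 2 (pickup(B)): towers=[A; C; D; E] holding=B
step 3 (stack(B, A)): towers=[A/B; C; D; E] holding=-
step 4 (pickup(E)): towers=[A/B; C; D] holding=E
step 5 (stack(E, D)): towers=[A/B; C; D/E] holding=-
goal check: towers=[A/B; C; D/E] holding=- — reached (length 5, optimal by BFS)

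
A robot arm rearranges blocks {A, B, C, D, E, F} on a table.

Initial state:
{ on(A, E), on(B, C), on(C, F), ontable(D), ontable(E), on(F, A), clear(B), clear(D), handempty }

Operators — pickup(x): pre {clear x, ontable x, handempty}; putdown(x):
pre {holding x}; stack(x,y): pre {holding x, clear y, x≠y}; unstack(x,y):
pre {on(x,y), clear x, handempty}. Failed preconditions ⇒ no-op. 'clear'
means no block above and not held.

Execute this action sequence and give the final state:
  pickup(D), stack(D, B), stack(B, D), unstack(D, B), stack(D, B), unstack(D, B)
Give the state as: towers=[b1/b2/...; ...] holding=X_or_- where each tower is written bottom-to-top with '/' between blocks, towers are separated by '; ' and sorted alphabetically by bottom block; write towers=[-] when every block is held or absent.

towers=[E/A/F/C/B] holding=D

step 1 (pickup(D)): towers=[E/A/F/C/B] holding=D
step 2 (stack(D, B)): towers=[E/A/F/C/B/D] holding=-
step 3 (stack(B, D)) [no-op]: towers=[E/A/F/C/B/D] holding=-
step 4 (unstack(D, B)): towers=[E/A/F/C/B] holding=D
step 5 (stack(D, B)): towers=[E/A/F/C/B/D] holding=-
step 6 (unstack(D, B)): towers=[E/A/F/C/B] holding=D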